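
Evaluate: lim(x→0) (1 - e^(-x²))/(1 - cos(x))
This is a 0/0 indeterminate form.

Apply L'Hôpital's rule: differentiate numerator and denominator separately.
  f(x) = 1 - e^(-x^2)   ⇒   f'(x) = 2·x·e^(-x^2)
  g(x) = 1 - cos(x)   ⇒   g'(x) = sin(x)
  lim(x→0) f'(x)/g'(x) = lim(x→0) (2·x·e^(-x^2))/(sin(x))
  = 2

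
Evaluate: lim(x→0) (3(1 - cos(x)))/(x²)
This is a 0/0 indeterminate form.

Apply L'Hôpital's rule: differentiate numerator and denominator separately.
  f(x) = 3 - 3·cos(x)   ⇒   f'(x) = 3·sin(x)
  g(x) = x^2   ⇒   g'(x) = 2·x
  lim(x→0) f'(x)/g'(x) = lim(x→0) (3·sin(x))/(2·x)
  = 3/2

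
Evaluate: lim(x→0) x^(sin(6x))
This is an exponential indeterminate form.

For exponential indeterminate forms, take the natural log:
  Let L = lim(x→0) x^(sin(6x))
  Then ln(L) = lim(x→0) [exponent × ln(base)]
  Evaluate using L'Hôpital or standard limits, then exponentiate.
  L = 1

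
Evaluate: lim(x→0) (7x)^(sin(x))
This is an exponential indeterminate form.

For exponential indeterminate forms, take the natural log:
  Let L = lim(x→0) (7x)^(sin(x))
  Then ln(L) = lim(x→0) [exponent × ln(base)]
  Evaluate using L'Hôpital or standard limits, then exponentiate.
  L = 1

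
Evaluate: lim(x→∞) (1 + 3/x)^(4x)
This is an exponential indeterminate form.

For exponential indeterminate forms, take the natural log:
  Let L = lim(x→∞) (1 + 3/x)^(4x)
  Then ln(L) = lim(x→∞) [exponent × ln(base)]
  Evaluate using L'Hôpital or standard limits, then exponentiate.
  L = e^(12)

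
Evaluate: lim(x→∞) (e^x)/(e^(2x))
This is an ∞/∞ indeterminate form.

Apply L'Hôpital's rule: differentiate numerator and denominator separately.
  f(x) = e^(x)   ⇒   f'(x) = e^(x)
  g(x) = e^(2·x)   ⇒   g'(x) = 2·e^(2·x)
  lim(x→∞) f'(x)/g'(x) = lim(x→∞) (e^(x))/(2·e^(2·x))
  = 0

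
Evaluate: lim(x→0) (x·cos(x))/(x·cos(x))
This is a 0/0 indeterminate form.

Apply L'Hôpital's rule: differentiate numerator and denominator separately.
  f(x) = x·cos(x)   ⇒   f'(x) = -x·sin(x) + cos(x)
  g(x) = x·cos(x)   ⇒   g'(x) = -x·sin(x) + cos(x)
  lim(x→0) f'(x)/g'(x) = lim(x→0) (-x·sin(x) + cos(x))/(-x·sin(x) + cos(x))
  = 1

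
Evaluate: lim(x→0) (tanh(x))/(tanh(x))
This is a 0/0 indeterminate form.

Apply L'Hôpital's rule: differentiate numerator and denominator separately.
  f(x) = tanh(x)   ⇒   f'(x) = 1 - tanh(x)^2
  g(x) = tanh(x)   ⇒   g'(x) = 1 - tanh(x)^2
  lim(x→0) f'(x)/g'(x) = lim(x→0) (1 - tanh(x)^2)/(1 - tanh(x)^2)
  = 1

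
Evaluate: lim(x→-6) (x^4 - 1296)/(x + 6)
This is a standard limit.

Factor or rationalize the expression:
  lim(x→-6) (x^4 - 1296)/(x + 6) = -864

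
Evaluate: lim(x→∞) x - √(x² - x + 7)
This is an ∞-∞ indeterminate form.

Combine fractions or rationalize to convert ∞-∞ to 0/0 form:
  lim(x→∞) x - √(x² - x + 7) = 1/2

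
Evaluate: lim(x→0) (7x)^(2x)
This is an exponential indeterminate form.

For exponential indeterminate forms, take the natural log:
  Let L = lim(x→0) (7x)^(2x)
  Then ln(L) = lim(x→0) [exponent × ln(base)]
  Evaluate using L'Hôpital or standard limits, then exponentiate.
  L = 1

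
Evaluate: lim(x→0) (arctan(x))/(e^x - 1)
This is a 0/0 indeterminate form.

Apply L'Hôpital's rule: differentiate numerator and denominator separately.
  f(x) = atan(x)   ⇒   f'(x) = 1/(x^2 + 1)
  g(x) = e^(x) - 1   ⇒   g'(x) = e^(x)
  lim(x→0) f'(x)/g'(x) = lim(x→0) (1/(x^2 + 1))/(e^(x))
  = 1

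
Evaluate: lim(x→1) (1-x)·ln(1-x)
This is a 0·∞ indeterminate form.

Rewrite 0·∞ as a quotient (0/0 or ∞/∞ form), then apply L'Hôpital's rule:
  lim(x→1) (1-x)·ln(1-x) = 0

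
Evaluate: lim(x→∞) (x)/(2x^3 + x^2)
This is an ∞/∞ indeterminate form.

Apply L'Hôpital's rule: differentiate numerator and denominator separately.
  f(x) = x   ⇒   f'(x) = 1
  g(x) = 2·x^3 + x^2   ⇒   g'(x) = 6·x^2 + 2·x
  lim(x→∞) f'(x)/g'(x) = lim(x→∞) (1)/(6·x^2 + 2·x)
  = 0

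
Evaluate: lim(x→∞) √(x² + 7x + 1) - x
This is an ∞-∞ indeterminate form.

Combine fractions or rationalize to convert ∞-∞ to 0/0 form:
  lim(x→∞) √(x² + 7x + 1) - x = 7/2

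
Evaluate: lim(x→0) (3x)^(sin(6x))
This is an exponential indeterminate form.

For exponential indeterminate forms, take the natural log:
  Let L = lim(x→0) (3x)^(sin(6x))
  Then ln(L) = lim(x→0) [exponent × ln(base)]
  Evaluate using L'Hôpital or standard limits, then exponentiate.
  L = 1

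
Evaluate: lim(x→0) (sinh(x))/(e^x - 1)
This is a 0/0 indeterminate form.

Apply L'Hôpital's rule: differentiate numerator and denominator separately.
  f(x) = sinh(x)   ⇒   f'(x) = cosh(x)
  g(x) = e^(x) - 1   ⇒   g'(x) = e^(x)
  lim(x→0) f'(x)/g'(x) = lim(x→0) (cosh(x))/(e^(x))
  = 1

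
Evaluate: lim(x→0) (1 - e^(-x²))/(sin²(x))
This is a 0/0 indeterminate form.

Apply L'Hôpital's rule: differentiate numerator and denominator separately.
  f(x) = 1 - e^(-x^2)   ⇒   f'(x) = 2·x·e^(-x^2)
  g(x) = sin(x)^2   ⇒   g'(x) = 2·sin(x)·cos(x)
  lim(x→0) f'(x)/g'(x) = lim(x→0) (2·x·e^(-x^2))/(2·sin(x)·cos(x))
  = 1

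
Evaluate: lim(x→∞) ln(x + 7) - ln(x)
This is an ∞-∞ indeterminate form.

Combine fractions or rationalize to convert ∞-∞ to 0/0 form:
  lim(x→∞) ln(x + 7) - ln(x) = 0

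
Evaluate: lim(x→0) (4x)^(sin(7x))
This is an exponential indeterminate form.

For exponential indeterminate forms, take the natural log:
  Let L = lim(x→0) (4x)^(sin(7x))
  Then ln(L) = lim(x→0) [exponent × ln(base)]
  Evaluate using L'Hôpital or standard limits, then exponentiate.
  L = 1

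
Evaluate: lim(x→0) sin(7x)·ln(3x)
This is a 0·∞ indeterminate form.

Rewrite 0·∞ as a quotient (0/0 or ∞/∞ form), then apply L'Hôpital's rule:
  lim(x→0) sin(7x)·ln(3x) = 0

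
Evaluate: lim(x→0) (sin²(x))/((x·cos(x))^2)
This is a 0/0 indeterminate form.

Apply L'Hôpital's rule: differentiate numerator and denominator separately.
  f(x) = sin(x)^2   ⇒   f'(x) = 2·sin(x)·cos(x)
  g(x) = x^2·cos(x)^2   ⇒   g'(x) = -2·x^2·sin(x)·cos(x) + 2·x·cos(x)^2
  lim(x→0) f'(x)/g'(x) = lim(x→0) (2·sin(x)·cos(x))/(-2·x^2·sin(x)·cos(x) + 2·x·cos(x)^2)
  = 1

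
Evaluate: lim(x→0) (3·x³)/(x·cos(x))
This is a 0/0 indeterminate form.

Apply L'Hôpital's rule: differentiate numerator and denominator separately.
  f(x) = 3·x^3   ⇒   f'(x) = 9·x^2
  g(x) = x·cos(x)   ⇒   g'(x) = -x·sin(x) + cos(x)
  lim(x→0) f'(x)/g'(x) = lim(x→0) (9·x^2)/(-x·sin(x) + cos(x))
  = 0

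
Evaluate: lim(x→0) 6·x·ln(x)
This is a 0·∞ indeterminate form.

Rewrite 0·∞ as a quotient (0/0 or ∞/∞ form), then apply L'Hôpital's rule:
  lim(x→0) 6·x·ln(x) = 0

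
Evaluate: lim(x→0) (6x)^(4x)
This is an exponential indeterminate form.

For exponential indeterminate forms, take the natural log:
  Let L = lim(x→0) (6x)^(4x)
  Then ln(L) = lim(x→0) [exponent × ln(base)]
  Evaluate using L'Hôpital or standard limits, then exponentiate.
  L = 1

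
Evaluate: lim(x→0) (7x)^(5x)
This is an exponential indeterminate form.

For exponential indeterminate forms, take the natural log:
  Let L = lim(x→0) (7x)^(5x)
  Then ln(L) = lim(x→0) [exponent × ln(base)]
  Evaluate using L'Hôpital or standard limits, then exponentiate.
  L = 1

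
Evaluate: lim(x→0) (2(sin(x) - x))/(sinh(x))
This is a 0/0 indeterminate form.

Apply L'Hôpital's rule: differentiate numerator and denominator separately.
  f(x) = -2·x + 2·sin(x)   ⇒   f'(x) = 2·cos(x) - 2
  g(x) = sinh(x)   ⇒   g'(x) = cosh(x)
  lim(x→0) f'(x)/g'(x) = lim(x→0) (2·cos(x) - 2)/(cosh(x))
  = 0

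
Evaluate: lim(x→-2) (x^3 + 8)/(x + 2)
This is a standard limit.

Factor or rationalize the expression:
  lim(x→-2) (x^3 + 8)/(x + 2) = 12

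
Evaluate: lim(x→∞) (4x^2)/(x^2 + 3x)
This is an ∞/∞ indeterminate form.

Apply L'Hôpital's rule: differentiate numerator and denominator separately.
  f(x) = 4·x^2   ⇒   f'(x) = 8·x
  g(x) = x^2 + 3·x   ⇒   g'(x) = 2·x + 3
  lim(x→∞) f'(x)/g'(x) = lim(x→∞) (8·x)/(2·x + 3)
  = 4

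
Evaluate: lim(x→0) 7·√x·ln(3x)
This is a 0·∞ indeterminate form.

Rewrite 0·∞ as a quotient (0/0 or ∞/∞ form), then apply L'Hôpital's rule:
  lim(x→0) 7·√x·ln(3x) = 0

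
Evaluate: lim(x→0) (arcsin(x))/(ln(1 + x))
This is a 0/0 indeterminate form.

Apply L'Hôpital's rule: differentiate numerator and denominator separately.
  f(x) = asin(x)   ⇒   f'(x) = 1/sqrt(1 - x^2)
  g(x) = ln(x + 1)   ⇒   g'(x) = 1/(x + 1)
  lim(x→0) f'(x)/g'(x) = lim(x→0) (1/sqrt(1 - x^2))/(1/(x + 1))
  = 1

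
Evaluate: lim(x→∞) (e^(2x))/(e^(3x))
This is an ∞/∞ indeterminate form.

Apply L'Hôpital's rule: differentiate numerator and denominator separately.
  f(x) = e^(2·x)   ⇒   f'(x) = 2·e^(2·x)
  g(x) = e^(3·x)   ⇒   g'(x) = 3·e^(3·x)
  lim(x→∞) f'(x)/g'(x) = lim(x→∞) (2·e^(2·x))/(3·e^(3·x))
  = 0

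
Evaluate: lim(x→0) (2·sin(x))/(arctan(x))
This is a 0/0 indeterminate form.

Apply L'Hôpital's rule: differentiate numerator and denominator separately.
  f(x) = 2·sin(x)   ⇒   f'(x) = 2·cos(x)
  g(x) = atan(x)   ⇒   g'(x) = 1/(x^2 + 1)
  lim(x→0) f'(x)/g'(x) = lim(x→0) (2·cos(x))/(1/(x^2 + 1))
  = 2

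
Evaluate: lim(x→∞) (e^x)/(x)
This is an ∞/∞ indeterminate form.

Apply L'Hôpital's rule: differentiate numerator and denominator separately.
  f(x) = e^(x)   ⇒   f'(x) = e^(x)
  g(x) = x   ⇒   g'(x) = 1
  lim(x→∞) f'(x)/g'(x) = lim(x→∞) (e^(x))/(1)
  = ∞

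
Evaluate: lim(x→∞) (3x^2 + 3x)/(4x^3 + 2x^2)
This is an ∞/∞ indeterminate form.

Apply L'Hôpital's rule: differentiate numerator and denominator separately.
  f(x) = 3·x^2 + 3·x   ⇒   f'(x) = 6·x + 3
  g(x) = 4·x^3 + 2·x^2   ⇒   g'(x) = 12·x^2 + 4·x
  lim(x→∞) f'(x)/g'(x) = lim(x→∞) (6·x + 3)/(12·x^2 + 4·x)
  = 0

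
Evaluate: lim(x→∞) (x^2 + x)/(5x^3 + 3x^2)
This is an ∞/∞ indeterminate form.

Apply L'Hôpital's rule: differentiate numerator and denominator separately.
  f(x) = x^2 + x   ⇒   f'(x) = 2·x + 1
  g(x) = 5·x^3 + 3·x^2   ⇒   g'(x) = 15·x^2 + 6·x
  lim(x→∞) f'(x)/g'(x) = lim(x→∞) (2·x + 1)/(15·x^2 + 6·x)
  = 0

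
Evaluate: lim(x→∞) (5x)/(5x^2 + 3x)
This is an ∞/∞ indeterminate form.

Apply L'Hôpital's rule: differentiate numerator and denominator separately.
  f(x) = 5·x   ⇒   f'(x) = 5
  g(x) = 5·x^2 + 3·x   ⇒   g'(x) = 10·x + 3
  lim(x→∞) f'(x)/g'(x) = lim(x→∞) (5)/(10·x + 3)
  = 0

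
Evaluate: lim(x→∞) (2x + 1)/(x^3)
This is an ∞/∞ indeterminate form.

Apply L'Hôpital's rule: differentiate numerator and denominator separately.
  f(x) = 2·x + 1   ⇒   f'(x) = 2
  g(x) = x^3   ⇒   g'(x) = 3·x^2
  lim(x→∞) f'(x)/g'(x) = lim(x→∞) (2)/(3·x^2)
  = 0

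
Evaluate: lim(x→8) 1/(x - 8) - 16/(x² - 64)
This is an ∞-∞ indeterminate form.

Combine fractions or rationalize to convert ∞-∞ to 0/0 form:
  lim(x→8) 1/(x - 8) - 16/(x² - 64) = 1/16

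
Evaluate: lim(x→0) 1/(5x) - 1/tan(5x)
This is an ∞-∞ indeterminate form.

Combine fractions or rationalize to convert ∞-∞ to 0/0 form:
  lim(x→0) 1/(5x) - 1/tan(5x) = 0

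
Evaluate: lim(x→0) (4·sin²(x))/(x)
This is a 0/0 indeterminate form.

Apply L'Hôpital's rule: differentiate numerator and denominator separately.
  f(x) = 4·sin(x)^2   ⇒   f'(x) = 8·sin(x)·cos(x)
  g(x) = x   ⇒   g'(x) = 1
  lim(x→0) f'(x)/g'(x) = lim(x→0) (8·sin(x)·cos(x))/(1)
  = 0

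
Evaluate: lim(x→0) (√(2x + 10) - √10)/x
This is a standard limit.

Factor or rationalize the expression:
  lim(x→0) (√(2x + 10) - √10)/x = sqrt(10)/10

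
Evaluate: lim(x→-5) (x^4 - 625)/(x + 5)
This is a standard limit.

Factor or rationalize the expression:
  lim(x→-5) (x^4 - 625)/(x + 5) = -500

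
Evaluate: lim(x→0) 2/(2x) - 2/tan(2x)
This is an ∞-∞ indeterminate form.

Combine fractions or rationalize to convert ∞-∞ to 0/0 form:
  lim(x→0) 2/(2x) - 2/tan(2x) = 0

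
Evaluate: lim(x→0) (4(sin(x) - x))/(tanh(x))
This is a 0/0 indeterminate form.

Apply L'Hôpital's rule: differentiate numerator and denominator separately.
  f(x) = -4·x + 4·sin(x)   ⇒   f'(x) = 4·cos(x) - 4
  g(x) = tanh(x)   ⇒   g'(x) = 1 - tanh(x)^2
  lim(x→0) f'(x)/g'(x) = lim(x→0) (4·cos(x) - 4)/(1 - tanh(x)^2)
  = 0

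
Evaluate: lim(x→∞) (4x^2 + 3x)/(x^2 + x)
This is an ∞/∞ indeterminate form.

Apply L'Hôpital's rule: differentiate numerator and denominator separately.
  f(x) = 4·x^2 + 3·x   ⇒   f'(x) = 8·x + 3
  g(x) = x^2 + x   ⇒   g'(x) = 2·x + 1
  lim(x→∞) f'(x)/g'(x) = lim(x→∞) (8·x + 3)/(2·x + 1)
  = 4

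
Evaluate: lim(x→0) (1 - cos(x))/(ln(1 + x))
This is a 0/0 indeterminate form.

Apply L'Hôpital's rule: differentiate numerator and denominator separately.
  f(x) = 1 - cos(x)   ⇒   f'(x) = sin(x)
  g(x) = ln(x + 1)   ⇒   g'(x) = 1/(x + 1)
  lim(x→0) f'(x)/g'(x) = lim(x→0) (sin(x))/(1/(x + 1))
  = 0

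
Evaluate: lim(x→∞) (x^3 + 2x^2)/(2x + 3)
This is an ∞/∞ indeterminate form.

Apply L'Hôpital's rule: differentiate numerator and denominator separately.
  f(x) = x^3 + 2·x^2   ⇒   f'(x) = 3·x^2 + 4·x
  g(x) = 2·x + 3   ⇒   g'(x) = 2
  lim(x→∞) f'(x)/g'(x) = lim(x→∞) (3·x^2 + 4·x)/(2)
  = ∞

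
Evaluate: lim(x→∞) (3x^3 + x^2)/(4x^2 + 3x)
This is an ∞/∞ indeterminate form.

Apply L'Hôpital's rule: differentiate numerator and denominator separately.
  f(x) = 3·x^3 + x^2   ⇒   f'(x) = 9·x^2 + 2·x
  g(x) = 4·x^2 + 3·x   ⇒   g'(x) = 8·x + 3
  lim(x→∞) f'(x)/g'(x) = lim(x→∞) (9·x^2 + 2·x)/(8·x + 3)
  = ∞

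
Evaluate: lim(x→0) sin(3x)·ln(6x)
This is a 0·∞ indeterminate form.

Rewrite 0·∞ as a quotient (0/0 or ∞/∞ form), then apply L'Hôpital's rule:
  lim(x→0) sin(3x)·ln(6x) = 0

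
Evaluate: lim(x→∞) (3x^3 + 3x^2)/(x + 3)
This is an ∞/∞ indeterminate form.

Apply L'Hôpital's rule: differentiate numerator and denominator separately.
  f(x) = 3·x^3 + 3·x^2   ⇒   f'(x) = 9·x^2 + 6·x
  g(x) = x + 3   ⇒   g'(x) = 1
  lim(x→∞) f'(x)/g'(x) = lim(x→∞) (9·x^2 + 6·x)/(1)
  = ∞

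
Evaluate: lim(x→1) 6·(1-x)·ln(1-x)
This is a 0·∞ indeterminate form.

Rewrite 0·∞ as a quotient (0/0 or ∞/∞ form), then apply L'Hôpital's rule:
  lim(x→1) 6·(1-x)·ln(1-x) = 0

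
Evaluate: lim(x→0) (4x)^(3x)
This is an exponential indeterminate form.

For exponential indeterminate forms, take the natural log:
  Let L = lim(x→0) (4x)^(3x)
  Then ln(L) = lim(x→0) [exponent × ln(base)]
  Evaluate using L'Hôpital or standard limits, then exponentiate.
  L = 1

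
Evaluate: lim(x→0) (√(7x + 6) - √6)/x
This is a standard limit.

Factor or rationalize the expression:
  lim(x→0) (√(7x + 6) - √6)/x = 7·sqrt(6)/12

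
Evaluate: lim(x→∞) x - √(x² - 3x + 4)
This is an ∞-∞ indeterminate form.

Combine fractions or rationalize to convert ∞-∞ to 0/0 form:
  lim(x→∞) x - √(x² - 3x + 4) = 3/2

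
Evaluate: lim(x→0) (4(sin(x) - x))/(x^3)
This is a 0/0 indeterminate form.

Apply L'Hôpital's rule: differentiate numerator and denominator separately.
  f(x) = -4·x + 4·sin(x)   ⇒   f'(x) = 4·cos(x) - 4
  g(x) = x^3   ⇒   g'(x) = 3·x^2
  lim(x→0) f'(x)/g'(x) = lim(x→0) (4·cos(x) - 4)/(3·x^2)
  = -2/3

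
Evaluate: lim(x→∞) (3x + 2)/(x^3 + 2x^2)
This is an ∞/∞ indeterminate form.

Apply L'Hôpital's rule: differentiate numerator and denominator separately.
  f(x) = 3·x + 2   ⇒   f'(x) = 3
  g(x) = x^3 + 2·x^2   ⇒   g'(x) = 3·x^2 + 4·x
  lim(x→∞) f'(x)/g'(x) = lim(x→∞) (3)/(3·x^2 + 4·x)
  = 0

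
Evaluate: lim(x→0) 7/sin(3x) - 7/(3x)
This is an ∞-∞ indeterminate form.

Combine fractions or rationalize to convert ∞-∞ to 0/0 form:
  lim(x→0) 7/sin(3x) - 7/(3x) = 0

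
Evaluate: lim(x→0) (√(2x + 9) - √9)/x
This is a standard limit.

Factor or rationalize the expression:
  lim(x→0) (√(2x + 9) - √9)/x = 1/3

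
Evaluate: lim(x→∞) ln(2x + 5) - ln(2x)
This is an ∞-∞ indeterminate form.

Combine fractions or rationalize to convert ∞-∞ to 0/0 form:
  lim(x→∞) ln(2x + 5) - ln(2x) = 0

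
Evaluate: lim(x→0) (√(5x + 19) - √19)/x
This is a standard limit.

Factor or rationalize the expression:
  lim(x→0) (√(5x + 19) - √19)/x = 5·sqrt(19)/38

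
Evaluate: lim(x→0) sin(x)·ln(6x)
This is a 0·∞ indeterminate form.

Rewrite 0·∞ as a quotient (0/0 or ∞/∞ form), then apply L'Hôpital's rule:
  lim(x→0) sin(x)·ln(6x) = 0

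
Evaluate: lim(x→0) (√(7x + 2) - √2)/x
This is a standard limit.

Factor or rationalize the expression:
  lim(x→0) (√(7x + 2) - √2)/x = 7·sqrt(2)/4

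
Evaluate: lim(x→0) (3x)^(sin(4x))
This is an exponential indeterminate form.

For exponential indeterminate forms, take the natural log:
  Let L = lim(x→0) (3x)^(sin(4x))
  Then ln(L) = lim(x→0) [exponent × ln(base)]
  Evaluate using L'Hôpital or standard limits, then exponentiate.
  L = 1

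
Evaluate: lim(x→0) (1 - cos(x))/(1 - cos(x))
This is a 0/0 indeterminate form.

Apply L'Hôpital's rule: differentiate numerator and denominator separately.
  f(x) = 1 - cos(x)   ⇒   f'(x) = sin(x)
  g(x) = 1 - cos(x)   ⇒   g'(x) = sin(x)
  lim(x→0) f'(x)/g'(x) = lim(x→0) (sin(x))/(sin(x))
  = 1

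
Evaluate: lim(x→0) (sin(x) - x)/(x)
This is a 0/0 indeterminate form.

Apply L'Hôpital's rule: differentiate numerator and denominator separately.
  f(x) = -x + sin(x)   ⇒   f'(x) = cos(x) - 1
  g(x) = x   ⇒   g'(x) = 1
  lim(x→0) f'(x)/g'(x) = lim(x→0) (cos(x) - 1)/(1)
  = 0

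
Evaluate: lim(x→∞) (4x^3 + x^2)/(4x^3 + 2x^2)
This is an ∞/∞ indeterminate form.

Apply L'Hôpital's rule: differentiate numerator and denominator separately.
  f(x) = 4·x^3 + x^2   ⇒   f'(x) = 12·x^2 + 2·x
  g(x) = 4·x^3 + 2·x^2   ⇒   g'(x) = 12·x^2 + 4·x
  lim(x→∞) f'(x)/g'(x) = lim(x→∞) (12·x^2 + 2·x)/(12·x^2 + 4·x)
  = 1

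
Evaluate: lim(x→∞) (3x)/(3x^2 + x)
This is an ∞/∞ indeterminate form.

Apply L'Hôpital's rule: differentiate numerator and denominator separately.
  f(x) = 3·x   ⇒   f'(x) = 3
  g(x) = 3·x^2 + x   ⇒   g'(x) = 6·x + 1
  lim(x→∞) f'(x)/g'(x) = lim(x→∞) (3)/(6·x + 1)
  = 0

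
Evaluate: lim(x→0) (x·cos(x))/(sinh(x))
This is a 0/0 indeterminate form.

Apply L'Hôpital's rule: differentiate numerator and denominator separately.
  f(x) = x·cos(x)   ⇒   f'(x) = -x·sin(x) + cos(x)
  g(x) = sinh(x)   ⇒   g'(x) = cosh(x)
  lim(x→0) f'(x)/g'(x) = lim(x→0) (-x·sin(x) + cos(x))/(cosh(x))
  = 1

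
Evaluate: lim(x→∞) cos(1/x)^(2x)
This is an exponential indeterminate form.

For exponential indeterminate forms, take the natural log:
  Let L = lim(x→∞) cos(1/x)^(2x)
  Then ln(L) = lim(x→∞) [exponent × ln(base)]
  Evaluate using L'Hôpital or standard limits, then exponentiate.
  L = 1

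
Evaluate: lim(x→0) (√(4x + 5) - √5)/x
This is a standard limit.

Factor or rationalize the expression:
  lim(x→0) (√(4x + 5) - √5)/x = 2·sqrt(5)/5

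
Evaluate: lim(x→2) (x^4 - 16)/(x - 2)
This is a standard limit.

Factor or rationalize the expression:
  lim(x→2) (x^4 - 16)/(x - 2) = 32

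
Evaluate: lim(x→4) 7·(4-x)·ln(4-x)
This is a 0·∞ indeterminate form.

Rewrite 0·∞ as a quotient (0/0 or ∞/∞ form), then apply L'Hôpital's rule:
  lim(x→4) 7·(4-x)·ln(4-x) = 0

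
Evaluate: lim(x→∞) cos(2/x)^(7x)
This is an exponential indeterminate form.

For exponential indeterminate forms, take the natural log:
  Let L = lim(x→∞) cos(2/x)^(7x)
  Then ln(L) = lim(x→∞) [exponent × ln(base)]
  Evaluate using L'Hôpital or standard limits, then exponentiate.
  L = 1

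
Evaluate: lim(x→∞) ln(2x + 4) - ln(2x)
This is an ∞-∞ indeterminate form.

Combine fractions or rationalize to convert ∞-∞ to 0/0 form:
  lim(x→∞) ln(2x + 4) - ln(2x) = 0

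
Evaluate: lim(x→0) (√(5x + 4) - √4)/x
This is a standard limit.

Factor or rationalize the expression:
  lim(x→0) (√(5x + 4) - √4)/x = 5/4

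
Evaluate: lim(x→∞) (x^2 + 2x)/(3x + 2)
This is an ∞/∞ indeterminate form.

Apply L'Hôpital's rule: differentiate numerator and denominator separately.
  f(x) = x^2 + 2·x   ⇒   f'(x) = 2·x + 2
  g(x) = 3·x + 2   ⇒   g'(x) = 3
  lim(x→∞) f'(x)/g'(x) = lim(x→∞) (2·x + 2)/(3)
  = ∞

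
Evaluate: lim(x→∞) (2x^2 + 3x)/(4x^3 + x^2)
This is an ∞/∞ indeterminate form.

Apply L'Hôpital's rule: differentiate numerator and denominator separately.
  f(x) = 2·x^2 + 3·x   ⇒   f'(x) = 4·x + 3
  g(x) = 4·x^3 + x^2   ⇒   g'(x) = 12·x^2 + 2·x
  lim(x→∞) f'(x)/g'(x) = lim(x→∞) (4·x + 3)/(12·x^2 + 2·x)
  = 0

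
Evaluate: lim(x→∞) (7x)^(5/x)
This is an exponential indeterminate form.

For exponential indeterminate forms, take the natural log:
  Let L = lim(x→∞) (7x)^(5/x)
  Then ln(L) = lim(x→∞) [exponent × ln(base)]
  Evaluate using L'Hôpital or standard limits, then exponentiate.
  L = 1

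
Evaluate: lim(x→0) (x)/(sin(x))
This is a 0/0 indeterminate form.

Apply L'Hôpital's rule: differentiate numerator and denominator separately.
  f(x) = x   ⇒   f'(x) = 1
  g(x) = sin(x)   ⇒   g'(x) = cos(x)
  lim(x→0) f'(x)/g'(x) = lim(x→0) (1)/(cos(x))
  = 1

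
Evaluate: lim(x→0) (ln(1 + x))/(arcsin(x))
This is a 0/0 indeterminate form.

Apply L'Hôpital's rule: differentiate numerator and denominator separately.
  f(x) = ln(x + 1)   ⇒   f'(x) = 1/(x + 1)
  g(x) = asin(x)   ⇒   g'(x) = 1/sqrt(1 - x^2)
  lim(x→0) f'(x)/g'(x) = lim(x→0) (1/(x + 1))/(1/sqrt(1 - x^2))
  = 1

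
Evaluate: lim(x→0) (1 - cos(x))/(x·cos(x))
This is a 0/0 indeterminate form.

Apply L'Hôpital's rule: differentiate numerator and denominator separately.
  f(x) = 1 - cos(x)   ⇒   f'(x) = sin(x)
  g(x) = x·cos(x)   ⇒   g'(x) = -x·sin(x) + cos(x)
  lim(x→0) f'(x)/g'(x) = lim(x→0) (sin(x))/(-x·sin(x) + cos(x))
  = 0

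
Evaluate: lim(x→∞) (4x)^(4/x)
This is an exponential indeterminate form.

For exponential indeterminate forms, take the natural log:
  Let L = lim(x→∞) (4x)^(4/x)
  Then ln(L) = lim(x→∞) [exponent × ln(base)]
  Evaluate using L'Hôpital or standard limits, then exponentiate.
  L = 1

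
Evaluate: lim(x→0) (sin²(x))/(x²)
This is a 0/0 indeterminate form.

Apply L'Hôpital's rule: differentiate numerator and denominator separately.
  f(x) = sin(x)^2   ⇒   f'(x) = 2·sin(x)·cos(x)
  g(x) = x^2   ⇒   g'(x) = 2·x
  lim(x→0) f'(x)/g'(x) = lim(x→0) (2·sin(x)·cos(x))/(2·x)
  = 1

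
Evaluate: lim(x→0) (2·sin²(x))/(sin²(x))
This is a 0/0 indeterminate form.

Apply L'Hôpital's rule: differentiate numerator and denominator separately.
  f(x) = 2·sin(x)^2   ⇒   f'(x) = 4·sin(x)·cos(x)
  g(x) = sin(x)^2   ⇒   g'(x) = 2·sin(x)·cos(x)
  lim(x→0) f'(x)/g'(x) = lim(x→0) (4·sin(x)·cos(x))/(2·sin(x)·cos(x))
  = 2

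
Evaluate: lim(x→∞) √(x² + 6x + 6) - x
This is an ∞-∞ indeterminate form.

Combine fractions or rationalize to convert ∞-∞ to 0/0 form:
  lim(x→∞) √(x² + 6x + 6) - x = 3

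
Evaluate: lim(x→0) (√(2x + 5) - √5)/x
This is a standard limit.

Factor or rationalize the expression:
  lim(x→0) (√(2x + 5) - √5)/x = sqrt(5)/5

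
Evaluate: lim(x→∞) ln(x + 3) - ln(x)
This is an ∞-∞ indeterminate form.

Combine fractions or rationalize to convert ∞-∞ to 0/0 form:
  lim(x→∞) ln(x + 3) - ln(x) = 0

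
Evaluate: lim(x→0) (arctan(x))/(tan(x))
This is a 0/0 indeterminate form.

Apply L'Hôpital's rule: differentiate numerator and denominator separately.
  f(x) = atan(x)   ⇒   f'(x) = 1/(x^2 + 1)
  g(x) = tan(x)   ⇒   g'(x) = tan(x)^2 + 1
  lim(x→0) f'(x)/g'(x) = lim(x→0) (1/(x^2 + 1))/(tan(x)^2 + 1)
  = 1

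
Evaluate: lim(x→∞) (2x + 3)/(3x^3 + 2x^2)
This is an ∞/∞ indeterminate form.

Apply L'Hôpital's rule: differentiate numerator and denominator separately.
  f(x) = 2·x + 3   ⇒   f'(x) = 2
  g(x) = 3·x^3 + 2·x^2   ⇒   g'(x) = 9·x^2 + 4·x
  lim(x→∞) f'(x)/g'(x) = lim(x→∞) (2)/(9·x^2 + 4·x)
  = 0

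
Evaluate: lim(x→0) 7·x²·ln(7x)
This is a 0·∞ indeterminate form.

Rewrite 0·∞ as a quotient (0/0 or ∞/∞ form), then apply L'Hôpital's rule:
  lim(x→0) 7·x²·ln(7x) = 0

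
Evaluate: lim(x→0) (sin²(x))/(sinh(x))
This is a 0/0 indeterminate form.

Apply L'Hôpital's rule: differentiate numerator and denominator separately.
  f(x) = sin(x)^2   ⇒   f'(x) = 2·sin(x)·cos(x)
  g(x) = sinh(x)   ⇒   g'(x) = cosh(x)
  lim(x→0) f'(x)/g'(x) = lim(x→0) (2·sin(x)·cos(x))/(cosh(x))
  = 0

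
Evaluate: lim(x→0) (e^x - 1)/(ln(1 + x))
This is a 0/0 indeterminate form.

Apply L'Hôpital's rule: differentiate numerator and denominator separately.
  f(x) = e^(x) - 1   ⇒   f'(x) = e^(x)
  g(x) = ln(x + 1)   ⇒   g'(x) = 1/(x + 1)
  lim(x→0) f'(x)/g'(x) = lim(x→0) (e^(x))/(1/(x + 1))
  = 1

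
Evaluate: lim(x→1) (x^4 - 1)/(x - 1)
This is a standard limit.

Factor or rationalize the expression:
  lim(x→1) (x^4 - 1)/(x - 1) = 4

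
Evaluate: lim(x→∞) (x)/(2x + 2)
This is an ∞/∞ indeterminate form.

Apply L'Hôpital's rule: differentiate numerator and denominator separately.
  f(x) = x   ⇒   f'(x) = 1
  g(x) = 2·x + 2   ⇒   g'(x) = 2
  lim(x→∞) f'(x)/g'(x) = lim(x→∞) (1)/(2)
  = 1/2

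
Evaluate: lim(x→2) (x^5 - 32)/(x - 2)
This is a standard limit.

Factor or rationalize the expression:
  lim(x→2) (x^5 - 32)/(x - 2) = 80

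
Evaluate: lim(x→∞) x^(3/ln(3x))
This is an exponential indeterminate form.

For exponential indeterminate forms, take the natural log:
  Let L = lim(x→∞) x^(3/ln(3x))
  Then ln(L) = lim(x→∞) [exponent × ln(base)]
  Evaluate using L'Hôpital or standard limits, then exponentiate.
  L = e^(3)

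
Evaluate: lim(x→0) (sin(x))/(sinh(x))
This is a 0/0 indeterminate form.

Apply L'Hôpital's rule: differentiate numerator and denominator separately.
  f(x) = sin(x)   ⇒   f'(x) = cos(x)
  g(x) = sinh(x)   ⇒   g'(x) = cosh(x)
  lim(x→0) f'(x)/g'(x) = lim(x→0) (cos(x))/(cosh(x))
  = 1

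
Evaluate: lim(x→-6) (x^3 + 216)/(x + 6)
This is a standard limit.

Factor or rationalize the expression:
  lim(x→-6) (x^3 + 216)/(x + 6) = 108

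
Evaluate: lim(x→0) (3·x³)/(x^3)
This is a 0/0 indeterminate form.

Apply L'Hôpital's rule: differentiate numerator and denominator separately.
  f(x) = 3·x^3   ⇒   f'(x) = 9·x^2
  g(x) = x^3   ⇒   g'(x) = 3·x^2
  lim(x→0) f'(x)/g'(x) = lim(x→0) (9·x^2)/(3·x^2)
  = 3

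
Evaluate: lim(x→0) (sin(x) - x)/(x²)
This is a 0/0 indeterminate form.

Apply L'Hôpital's rule: differentiate numerator and denominator separately.
  f(x) = -x + sin(x)   ⇒   f'(x) = cos(x) - 1
  g(x) = x^2   ⇒   g'(x) = 2·x
  lim(x→0) f'(x)/g'(x) = lim(x→0) (cos(x) - 1)/(2·x)
  = 0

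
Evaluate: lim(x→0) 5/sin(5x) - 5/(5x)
This is an ∞-∞ indeterminate form.

Combine fractions or rationalize to convert ∞-∞ to 0/0 form:
  lim(x→0) 5/sin(5x) - 5/(5x) = 0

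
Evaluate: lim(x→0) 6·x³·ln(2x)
This is a 0·∞ indeterminate form.

Rewrite 0·∞ as a quotient (0/0 or ∞/∞ form), then apply L'Hôpital's rule:
  lim(x→0) 6·x³·ln(2x) = 0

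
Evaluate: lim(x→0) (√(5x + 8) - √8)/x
This is a standard limit.

Factor or rationalize the expression:
  lim(x→0) (√(5x + 8) - √8)/x = 5·sqrt(2)/8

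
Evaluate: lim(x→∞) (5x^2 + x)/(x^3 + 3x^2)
This is an ∞/∞ indeterminate form.

Apply L'Hôpital's rule: differentiate numerator and denominator separately.
  f(x) = 5·x^2 + x   ⇒   f'(x) = 10·x + 1
  g(x) = x^3 + 3·x^2   ⇒   g'(x) = 3·x^2 + 6·x
  lim(x→∞) f'(x)/g'(x) = lim(x→∞) (10·x + 1)/(3·x^2 + 6·x)
  = 0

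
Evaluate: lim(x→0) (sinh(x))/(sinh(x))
This is a 0/0 indeterminate form.

Apply L'Hôpital's rule: differentiate numerator and denominator separately.
  f(x) = sinh(x)   ⇒   f'(x) = cosh(x)
  g(x) = sinh(x)   ⇒   g'(x) = cosh(x)
  lim(x→0) f'(x)/g'(x) = lim(x→0) (cosh(x))/(cosh(x))
  = 1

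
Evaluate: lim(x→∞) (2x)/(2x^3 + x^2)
This is an ∞/∞ indeterminate form.

Apply L'Hôpital's rule: differentiate numerator and denominator separately.
  f(x) = 2·x   ⇒   f'(x) = 2
  g(x) = 2·x^3 + x^2   ⇒   g'(x) = 6·x^2 + 2·x
  lim(x→∞) f'(x)/g'(x) = lim(x→∞) (2)/(6·x^2 + 2·x)
  = 0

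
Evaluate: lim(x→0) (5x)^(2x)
This is an exponential indeterminate form.

For exponential indeterminate forms, take the natural log:
  Let L = lim(x→0) (5x)^(2x)
  Then ln(L) = lim(x→0) [exponent × ln(base)]
  Evaluate using L'Hôpital or standard limits, then exponentiate.
  L = 1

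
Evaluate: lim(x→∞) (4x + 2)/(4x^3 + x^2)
This is an ∞/∞ indeterminate form.

Apply L'Hôpital's rule: differentiate numerator and denominator separately.
  f(x) = 4·x + 2   ⇒   f'(x) = 4
  g(x) = 4·x^3 + x^2   ⇒   g'(x) = 12·x^2 + 2·x
  lim(x→∞) f'(x)/g'(x) = lim(x→∞) (4)/(12·x^2 + 2·x)
  = 0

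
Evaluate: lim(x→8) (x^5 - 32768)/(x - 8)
This is a standard limit.

Factor or rationalize the expression:
  lim(x→8) (x^5 - 32768)/(x - 8) = 20480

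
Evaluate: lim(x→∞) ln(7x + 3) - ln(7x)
This is an ∞-∞ indeterminate form.

Combine fractions or rationalize to convert ∞-∞ to 0/0 form:
  lim(x→∞) ln(7x + 3) - ln(7x) = 0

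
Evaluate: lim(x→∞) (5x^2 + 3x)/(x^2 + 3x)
This is an ∞/∞ indeterminate form.

Apply L'Hôpital's rule: differentiate numerator and denominator separately.
  f(x) = 5·x^2 + 3·x   ⇒   f'(x) = 10·x + 3
  g(x) = x^2 + 3·x   ⇒   g'(x) = 2·x + 3
  lim(x→∞) f'(x)/g'(x) = lim(x→∞) (10·x + 3)/(2·x + 3)
  = 5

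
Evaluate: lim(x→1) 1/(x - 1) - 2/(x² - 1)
This is an ∞-∞ indeterminate form.

Combine fractions or rationalize to convert ∞-∞ to 0/0 form:
  lim(x→1) 1/(x - 1) - 2/(x² - 1) = 1/2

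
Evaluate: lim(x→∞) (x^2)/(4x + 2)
This is an ∞/∞ indeterminate form.

Apply L'Hôpital's rule: differentiate numerator and denominator separately.
  f(x) = x^2   ⇒   f'(x) = 2·x
  g(x) = 4·x + 2   ⇒   g'(x) = 4
  lim(x→∞) f'(x)/g'(x) = lim(x→∞) (2·x)/(4)
  = ∞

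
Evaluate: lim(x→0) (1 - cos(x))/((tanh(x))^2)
This is a 0/0 indeterminate form.

Apply L'Hôpital's rule: differentiate numerator and denominator separately.
  f(x) = 1 - cos(x)   ⇒   f'(x) = sin(x)
  g(x) = tanh(x)^2   ⇒   g'(x) = (2 - 2·tanh(x)^2)·tanh(x)
  lim(x→0) f'(x)/g'(x) = lim(x→0) (sin(x))/((2 - 2·tanh(x)^2)·tanh(x))
  = 1/2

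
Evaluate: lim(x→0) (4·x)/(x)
This is a 0/0 indeterminate form.

Apply L'Hôpital's rule: differentiate numerator and denominator separately.
  f(x) = 4·x   ⇒   f'(x) = 4
  g(x) = x   ⇒   g'(x) = 1
  lim(x→0) f'(x)/g'(x) = lim(x→0) (4)/(1)
  = 4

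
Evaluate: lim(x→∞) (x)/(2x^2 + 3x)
This is an ∞/∞ indeterminate form.

Apply L'Hôpital's rule: differentiate numerator and denominator separately.
  f(x) = x   ⇒   f'(x) = 1
  g(x) = 2·x^2 + 3·x   ⇒   g'(x) = 4·x + 3
  lim(x→∞) f'(x)/g'(x) = lim(x→∞) (1)/(4·x + 3)
  = 0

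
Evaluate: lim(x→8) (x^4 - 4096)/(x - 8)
This is a standard limit.

Factor or rationalize the expression:
  lim(x→8) (x^4 - 4096)/(x - 8) = 2048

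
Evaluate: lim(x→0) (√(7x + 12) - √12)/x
This is a standard limit.

Factor or rationalize the expression:
  lim(x→0) (√(7x + 12) - √12)/x = 7·sqrt(3)/12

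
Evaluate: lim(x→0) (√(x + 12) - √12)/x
This is a standard limit.

Factor or rationalize the expression:
  lim(x→0) (√(x + 12) - √12)/x = sqrt(3)/12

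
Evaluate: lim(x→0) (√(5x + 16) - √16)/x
This is a standard limit.

Factor or rationalize the expression:
  lim(x→0) (√(5x + 16) - √16)/x = 5/8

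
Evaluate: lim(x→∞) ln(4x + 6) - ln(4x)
This is an ∞-∞ indeterminate form.

Combine fractions or rationalize to convert ∞-∞ to 0/0 form:
  lim(x→∞) ln(4x + 6) - ln(4x) = 0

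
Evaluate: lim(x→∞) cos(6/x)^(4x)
This is an exponential indeterminate form.

For exponential indeterminate forms, take the natural log:
  Let L = lim(x→∞) cos(6/x)^(4x)
  Then ln(L) = lim(x→∞) [exponent × ln(base)]
  Evaluate using L'Hôpital or standard limits, then exponentiate.
  L = 1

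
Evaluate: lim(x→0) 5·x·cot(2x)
This is a 0·∞ indeterminate form.

Rewrite 0·∞ as a quotient (0/0 or ∞/∞ form), then apply L'Hôpital's rule:
  lim(x→0) 5·x·cot(2x) = 5/2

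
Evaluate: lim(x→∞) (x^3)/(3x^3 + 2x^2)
This is an ∞/∞ indeterminate form.

Apply L'Hôpital's rule: differentiate numerator and denominator separately.
  f(x) = x^3   ⇒   f'(x) = 3·x^2
  g(x) = 3·x^3 + 2·x^2   ⇒   g'(x) = 9·x^2 + 4·x
  lim(x→∞) f'(x)/g'(x) = lim(x→∞) (3·x^2)/(9·x^2 + 4·x)
  = 1/3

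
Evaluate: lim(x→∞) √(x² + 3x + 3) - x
This is an ∞-∞ indeterminate form.

Combine fractions or rationalize to convert ∞-∞ to 0/0 form:
  lim(x→∞) √(x² + 3x + 3) - x = 3/2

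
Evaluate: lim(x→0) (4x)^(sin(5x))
This is an exponential indeterminate form.

For exponential indeterminate forms, take the natural log:
  Let L = lim(x→0) (4x)^(sin(5x))
  Then ln(L) = lim(x→0) [exponent × ln(base)]
  Evaluate using L'Hôpital or standard limits, then exponentiate.
  L = 1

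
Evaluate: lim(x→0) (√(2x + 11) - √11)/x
This is a standard limit.

Factor or rationalize the expression:
  lim(x→0) (√(2x + 11) - √11)/x = sqrt(11)/11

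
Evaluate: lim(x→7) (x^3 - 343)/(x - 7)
This is a standard limit.

Factor or rationalize the expression:
  lim(x→7) (x^3 - 343)/(x - 7) = 147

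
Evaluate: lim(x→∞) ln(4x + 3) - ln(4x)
This is an ∞-∞ indeterminate form.

Combine fractions or rationalize to convert ∞-∞ to 0/0 form:
  lim(x→∞) ln(4x + 3) - ln(4x) = 0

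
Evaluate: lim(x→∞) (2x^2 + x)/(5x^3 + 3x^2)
This is an ∞/∞ indeterminate form.

Apply L'Hôpital's rule: differentiate numerator and denominator separately.
  f(x) = 2·x^2 + x   ⇒   f'(x) = 4·x + 1
  g(x) = 5·x^3 + 3·x^2   ⇒   g'(x) = 15·x^2 + 6·x
  lim(x→∞) f'(x)/g'(x) = lim(x→∞) (4·x + 1)/(15·x^2 + 6·x)
  = 0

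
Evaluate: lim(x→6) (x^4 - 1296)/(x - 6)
This is a standard limit.

Factor or rationalize the expression:
  lim(x→6) (x^4 - 1296)/(x - 6) = 864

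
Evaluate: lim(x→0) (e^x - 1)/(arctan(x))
This is a 0/0 indeterminate form.

Apply L'Hôpital's rule: differentiate numerator and denominator separately.
  f(x) = e^(x) - 1   ⇒   f'(x) = e^(x)
  g(x) = atan(x)   ⇒   g'(x) = 1/(x^2 + 1)
  lim(x→0) f'(x)/g'(x) = lim(x→0) (e^(x))/(1/(x^2 + 1))
  = 1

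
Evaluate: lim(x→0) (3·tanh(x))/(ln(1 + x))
This is a 0/0 indeterminate form.

Apply L'Hôpital's rule: differentiate numerator and denominator separately.
  f(x) = 3·tanh(x)   ⇒   f'(x) = 3 - 3·tanh(x)^2
  g(x) = ln(x + 1)   ⇒   g'(x) = 1/(x + 1)
  lim(x→0) f'(x)/g'(x) = lim(x→0) (3 - 3·tanh(x)^2)/(1/(x + 1))
  = 3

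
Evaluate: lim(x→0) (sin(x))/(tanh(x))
This is a 0/0 indeterminate form.

Apply L'Hôpital's rule: differentiate numerator and denominator separately.
  f(x) = sin(x)   ⇒   f'(x) = cos(x)
  g(x) = tanh(x)   ⇒   g'(x) = 1 - tanh(x)^2
  lim(x→0) f'(x)/g'(x) = lim(x→0) (cos(x))/(1 - tanh(x)^2)
  = 1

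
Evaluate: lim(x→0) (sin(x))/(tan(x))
This is a 0/0 indeterminate form.

Apply L'Hôpital's rule: differentiate numerator and denominator separately.
  f(x) = sin(x)   ⇒   f'(x) = cos(x)
  g(x) = tan(x)   ⇒   g'(x) = tan(x)^2 + 1
  lim(x→0) f'(x)/g'(x) = lim(x→0) (cos(x))/(tan(x)^2 + 1)
  = 1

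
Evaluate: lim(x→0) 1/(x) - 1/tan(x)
This is an ∞-∞ indeterminate form.

Combine fractions or rationalize to convert ∞-∞ to 0/0 form:
  lim(x→0) 1/(x) - 1/tan(x) = 0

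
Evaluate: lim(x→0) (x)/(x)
This is a 0/0 indeterminate form.

Apply L'Hôpital's rule: differentiate numerator and denominator separately.
  f(x) = x   ⇒   f'(x) = 1
  g(x) = x   ⇒   g'(x) = 1
  lim(x→0) f'(x)/g'(x) = lim(x→0) (1)/(1)
  = 1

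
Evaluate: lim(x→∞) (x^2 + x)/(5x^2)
This is an ∞/∞ indeterminate form.

Apply L'Hôpital's rule: differentiate numerator and denominator separately.
  f(x) = x^2 + x   ⇒   f'(x) = 2·x + 1
  g(x) = 5·x^2   ⇒   g'(x) = 10·x
  lim(x→∞) f'(x)/g'(x) = lim(x→∞) (2·x + 1)/(10·x)
  = 1/5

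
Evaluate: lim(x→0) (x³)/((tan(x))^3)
This is a 0/0 indeterminate form.

Apply L'Hôpital's rule: differentiate numerator and denominator separately.
  f(x) = x^3   ⇒   f'(x) = 3·x^2
  g(x) = tan(x)^3   ⇒   g'(x) = (3·tan(x)^2 + 3)·tan(x)^2
  lim(x→0) f'(x)/g'(x) = lim(x→0) (3·x^2)/((3·tan(x)^2 + 3)·tan(x)^2)
  = 1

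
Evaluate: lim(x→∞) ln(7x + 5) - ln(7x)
This is an ∞-∞ indeterminate form.

Combine fractions or rationalize to convert ∞-∞ to 0/0 form:
  lim(x→∞) ln(7x + 5) - ln(7x) = 0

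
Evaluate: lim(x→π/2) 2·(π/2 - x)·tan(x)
This is a 0·∞ indeterminate form.

Rewrite 0·∞ as a quotient (0/0 or ∞/∞ form), then apply L'Hôpital's rule:
  lim(x→π/2) 2·(π/2 - x)·tan(x) = 2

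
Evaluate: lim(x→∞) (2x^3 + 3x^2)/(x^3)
This is an ∞/∞ indeterminate form.

Apply L'Hôpital's rule: differentiate numerator and denominator separately.
  f(x) = 2·x^3 + 3·x^2   ⇒   f'(x) = 6·x^2 + 6·x
  g(x) = x^3   ⇒   g'(x) = 3·x^2
  lim(x→∞) f'(x)/g'(x) = lim(x→∞) (6·x^2 + 6·x)/(3·x^2)
  = 2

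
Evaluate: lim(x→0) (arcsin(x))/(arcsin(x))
This is a 0/0 indeterminate form.

Apply L'Hôpital's rule: differentiate numerator and denominator separately.
  f(x) = asin(x)   ⇒   f'(x) = 1/sqrt(1 - x^2)
  g(x) = asin(x)   ⇒   g'(x) = 1/sqrt(1 - x^2)
  lim(x→0) f'(x)/g'(x) = lim(x→0) (1/sqrt(1 - x^2))/(1/sqrt(1 - x^2))
  = 1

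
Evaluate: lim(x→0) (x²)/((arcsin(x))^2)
This is a 0/0 indeterminate form.

Apply L'Hôpital's rule: differentiate numerator and denominator separately.
  f(x) = x^2   ⇒   f'(x) = 2·x
  g(x) = asin(x)^2   ⇒   g'(x) = 2·asin(x)/sqrt(1 - x^2)
  lim(x→0) f'(x)/g'(x) = lim(x→0) (2·x)/(2·asin(x)/sqrt(1 - x^2))
  = 1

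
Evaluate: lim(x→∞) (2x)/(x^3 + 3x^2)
This is an ∞/∞ indeterminate form.

Apply L'Hôpital's rule: differentiate numerator and denominator separately.
  f(x) = 2·x   ⇒   f'(x) = 2
  g(x) = x^3 + 3·x^2   ⇒   g'(x) = 3·x^2 + 6·x
  lim(x→∞) f'(x)/g'(x) = lim(x→∞) (2)/(3·x^2 + 6·x)
  = 0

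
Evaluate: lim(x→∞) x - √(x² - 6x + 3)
This is an ∞-∞ indeterminate form.

Combine fractions or rationalize to convert ∞-∞ to 0/0 form:
  lim(x→∞) x - √(x² - 6x + 3) = 3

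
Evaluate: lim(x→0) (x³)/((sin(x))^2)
This is a 0/0 indeterminate form.

Apply L'Hôpital's rule: differentiate numerator and denominator separately.
  f(x) = x^3   ⇒   f'(x) = 3·x^2
  g(x) = sin(x)^2   ⇒   g'(x) = 2·sin(x)·cos(x)
  lim(x→0) f'(x)/g'(x) = lim(x→0) (3·x^2)/(2·sin(x)·cos(x))
  = 0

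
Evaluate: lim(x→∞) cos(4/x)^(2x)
This is an exponential indeterminate form.

For exponential indeterminate forms, take the natural log:
  Let L = lim(x→∞) cos(4/x)^(2x)
  Then ln(L) = lim(x→∞) [exponent × ln(base)]
  Evaluate using L'Hôpital or standard limits, then exponentiate.
  L = 1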